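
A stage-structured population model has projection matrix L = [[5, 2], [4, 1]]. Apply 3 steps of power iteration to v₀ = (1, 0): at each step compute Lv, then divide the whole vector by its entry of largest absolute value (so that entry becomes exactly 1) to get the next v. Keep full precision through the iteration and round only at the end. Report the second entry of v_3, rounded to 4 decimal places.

0.7324

Lv0 = (5.00000, 4.00000); divide by 5.00000 → v1 = (1.00000, 0.80000)
Lv1 = (6.60000, 4.80000); divide by 6.60000 → v2 = (1.00000, 0.72727)
Lv2 = (6.45455, 4.72727); divide by 6.45455 → v3 = (1.00000, 0.73239)
Requested entry of v3: 156/213 = 0.7324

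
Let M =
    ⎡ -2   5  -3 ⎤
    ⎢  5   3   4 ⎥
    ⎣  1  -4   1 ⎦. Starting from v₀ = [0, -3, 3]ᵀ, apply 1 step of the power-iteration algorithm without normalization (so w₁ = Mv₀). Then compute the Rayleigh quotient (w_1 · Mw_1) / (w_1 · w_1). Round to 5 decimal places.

w1 = Mv₀ = (-24, 3, 15)
Mw1 = (18, -51, -21)
w1·Mw1 = (-24)·18 + 3·(-51) + 15·(-21) = -900; w1·w1 = (-24)·(-24) + 3·3 + 15·15 = 810
λ ≈ -900/810 = -1.11111

λ ≈ -1.11111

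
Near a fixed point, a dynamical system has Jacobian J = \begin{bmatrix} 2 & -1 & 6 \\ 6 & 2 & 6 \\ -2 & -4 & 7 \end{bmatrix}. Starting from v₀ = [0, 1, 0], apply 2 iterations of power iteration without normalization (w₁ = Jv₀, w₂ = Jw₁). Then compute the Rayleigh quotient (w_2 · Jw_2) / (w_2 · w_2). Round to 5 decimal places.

w1 = Jv₀ = (-1, 2, -4)
w2 = Jw1 = (-28, -26, -34)
Jw2 = (-234, -424, -78)
w2·Jw2 = (-28)·(-234) + (-26)·(-424) + (-34)·(-78) = 20228; w2·w2 = (-28)·(-28) + (-26)·(-26) + (-34)·(-34) = 2616
λ ≈ 20228/2616 = 7.73242

λ ≈ 7.73242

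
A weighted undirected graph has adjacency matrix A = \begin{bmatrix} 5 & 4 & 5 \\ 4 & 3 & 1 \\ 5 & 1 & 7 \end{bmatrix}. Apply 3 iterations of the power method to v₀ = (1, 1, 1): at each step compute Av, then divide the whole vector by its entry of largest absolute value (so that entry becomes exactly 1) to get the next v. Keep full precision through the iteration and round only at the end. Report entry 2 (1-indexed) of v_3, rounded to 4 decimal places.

0.5287

Av0 = (14.00000, 8.00000, 13.00000); divide by 14.00000 → v1 = (1.00000, 0.57143, 0.92857)
Av1 = (11.92857, 6.64286, 12.07143); divide by 12.07143 → v2 = (0.98817, 0.55030, 1.00000)
Av2 = (12.14201, 6.60355, 12.49112); divide by 12.49112 → v3 = (0.97205, 0.52866, 1.00000)
Requested entry of v3: 1116/2111 = 0.5287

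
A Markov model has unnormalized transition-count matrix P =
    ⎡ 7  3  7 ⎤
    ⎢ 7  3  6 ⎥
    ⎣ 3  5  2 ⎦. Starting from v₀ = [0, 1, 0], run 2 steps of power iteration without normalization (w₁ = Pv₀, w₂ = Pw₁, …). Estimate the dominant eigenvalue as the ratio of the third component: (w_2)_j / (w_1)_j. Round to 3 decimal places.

w1 = Pv₀ = (7·0 + 3·1 + 7·0; 7·0 + 3·1 + 6·0; 3·0 + 5·1 + 2·0) = (3, 3, 5)
w2 = Pw1 = (7·3 + 3·3 + 7·5; 7·3 + 3·3 + 6·5; 3·3 + 5·3 + 2·5) = (65, 60, 34)
Ratio at component: 34 / 5 = 6.800

λ ≈ 6.800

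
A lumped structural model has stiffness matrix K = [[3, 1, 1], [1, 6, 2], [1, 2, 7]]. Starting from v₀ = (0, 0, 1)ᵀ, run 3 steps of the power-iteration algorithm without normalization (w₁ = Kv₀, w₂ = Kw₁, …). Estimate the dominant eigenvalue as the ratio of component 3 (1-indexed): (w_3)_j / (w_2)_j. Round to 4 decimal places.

λ ≈ 8.2222

w1 = Kv₀ = (1, 2, 7)
w2 = Kw1 = (12, 27, 54)
w3 = Kw2 = (117, 282, 444)
Ratio at component: 444 / 54 = 8.2222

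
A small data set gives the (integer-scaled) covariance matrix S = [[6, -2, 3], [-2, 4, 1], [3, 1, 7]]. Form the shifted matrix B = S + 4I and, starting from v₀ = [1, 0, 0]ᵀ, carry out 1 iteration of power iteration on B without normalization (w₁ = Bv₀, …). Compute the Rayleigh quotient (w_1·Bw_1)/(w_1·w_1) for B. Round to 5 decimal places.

12.20354

B = S + 4I has rows (10, -2, 3); (-2, 8, 1); (3, 1, 11)
w1 = Bv₀ = (10·1 + (-2)·0 + 3·0; (-2)·1 + 8·0 + 1·0; 3·1 + 1·0 + 11·0) = (10, -2, 3)
Bw1 = (113, -33, 61)
w1·Bw1 = 1379; w1·w1 = 113; μ ≈ 1379/113 = 12.20354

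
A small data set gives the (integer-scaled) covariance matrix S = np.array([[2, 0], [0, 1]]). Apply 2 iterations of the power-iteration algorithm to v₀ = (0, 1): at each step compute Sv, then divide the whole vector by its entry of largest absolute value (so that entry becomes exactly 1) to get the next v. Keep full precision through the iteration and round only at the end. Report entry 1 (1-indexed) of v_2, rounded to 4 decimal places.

Sv0 = (0.00000, 1.00000); divide by 1.00000 → v1 = (0.00000, 1.00000)
Sv1 = (0.00000, 1.00000); divide by 1.00000 → v2 = (0.00000, 1.00000)
Requested entry of v2: 0/1 = 0.0000

0.0000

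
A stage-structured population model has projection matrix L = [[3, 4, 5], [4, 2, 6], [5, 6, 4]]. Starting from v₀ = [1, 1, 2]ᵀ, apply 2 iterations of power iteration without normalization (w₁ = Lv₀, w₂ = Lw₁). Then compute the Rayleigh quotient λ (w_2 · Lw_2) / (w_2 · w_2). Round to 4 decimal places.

λ ≈ 13.1258

w1 = Lv₀ = (17, 18, 19)
w2 = Lw1 = (218, 218, 269)
Lw2 = (2871, 2922, 3474)
w2·Lw2 = 218·2871 + 218·2922 + 269·3474 = 2197380; w2·w2 = 218·218 + 218·218 + 269·269 = 167409
λ ≈ 2197380/167409 = 13.1258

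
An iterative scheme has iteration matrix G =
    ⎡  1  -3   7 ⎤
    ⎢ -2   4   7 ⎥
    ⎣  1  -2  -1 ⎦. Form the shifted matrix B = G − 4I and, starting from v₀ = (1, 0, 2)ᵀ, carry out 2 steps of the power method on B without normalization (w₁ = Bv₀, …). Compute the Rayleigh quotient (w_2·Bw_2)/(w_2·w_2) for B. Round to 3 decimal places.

B = G − 4I has rows (-3, -3, 7); (-2, 0, 7); (1, -2, -5)
w1 = Bv₀ = ((-3)·1 + (-3)·0 + 7·2; (-2)·1 + 0·0 + 7·2; 1·1 + (-2)·0 + (-5)·2) = (11, 12, -9)
w2 = Bw1 = ((-3)·11 + (-3)·12 + 7·(-9); (-2)·11 + 0·12 + 7·(-9); 1·11 + (-2)·12 + (-5)·(-9)) = (-132, -85, 32)
Bw2 = (875, 488, -122)
w2·Bw2 = -160884; w2·w2 = 25673; μ ≈ -160884/25673 = -6.267

-6.267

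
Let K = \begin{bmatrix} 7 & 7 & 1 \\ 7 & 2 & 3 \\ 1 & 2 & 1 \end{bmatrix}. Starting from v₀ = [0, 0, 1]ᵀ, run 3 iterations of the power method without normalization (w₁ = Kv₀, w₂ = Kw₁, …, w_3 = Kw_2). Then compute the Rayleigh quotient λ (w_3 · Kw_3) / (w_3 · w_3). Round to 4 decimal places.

12.3423

w1 = Kv₀ = (1, 3, 1)
w2 = Kw1 = (29, 16, 8)
w3 = Kw2 = (323, 259, 69)
Kw3 = (4143, 2986, 910)
w3·Kw3 = 323·4143 + 259·2986 + 69·910 = 2174353; w3·w3 = 323·323 + 259·259 + 69·69 = 176171
λ ≈ 2174353/176171 = 12.3423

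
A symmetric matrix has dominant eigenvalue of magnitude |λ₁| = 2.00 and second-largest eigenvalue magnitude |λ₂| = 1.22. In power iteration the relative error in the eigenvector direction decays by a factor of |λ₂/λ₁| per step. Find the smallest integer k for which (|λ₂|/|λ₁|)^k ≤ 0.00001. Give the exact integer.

24

|λ₂/λ₁| = 1.22/2.00 = 0.61000
Need k ≥ ln(0.00001) / ln(0.61000) = -11.5129 / -0.4943 ≈ 23.292
Smallest integer k satisfying the bound: 24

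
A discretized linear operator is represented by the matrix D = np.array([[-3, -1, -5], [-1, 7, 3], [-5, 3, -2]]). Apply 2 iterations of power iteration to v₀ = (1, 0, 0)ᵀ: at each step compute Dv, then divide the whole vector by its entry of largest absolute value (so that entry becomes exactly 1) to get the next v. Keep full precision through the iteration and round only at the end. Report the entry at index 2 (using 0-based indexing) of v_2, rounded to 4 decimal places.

0.6286

Dv0 = (-3.00000, -1.00000, -5.00000); divide by -5.00000 → v1 = (0.60000, 0.20000, 1.00000)
Dv1 = (-7.00000, 3.80000, -4.40000); divide by -7.00000 → v2 = (1.00000, -0.54286, 0.62857)
Requested entry of v2: 22/35 = 0.6286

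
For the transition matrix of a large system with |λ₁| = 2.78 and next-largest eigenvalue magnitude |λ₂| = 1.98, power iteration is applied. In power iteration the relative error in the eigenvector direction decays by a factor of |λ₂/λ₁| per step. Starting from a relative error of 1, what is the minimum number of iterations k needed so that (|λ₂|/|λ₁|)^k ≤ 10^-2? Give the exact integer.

|λ₂/λ₁| = 1.98/2.78 = 0.71223
Need k ≥ ln(10^-2) / ln(0.71223) = -4.6052 / -0.3394 ≈ 13.570
Smallest integer k satisfying the bound: 14

14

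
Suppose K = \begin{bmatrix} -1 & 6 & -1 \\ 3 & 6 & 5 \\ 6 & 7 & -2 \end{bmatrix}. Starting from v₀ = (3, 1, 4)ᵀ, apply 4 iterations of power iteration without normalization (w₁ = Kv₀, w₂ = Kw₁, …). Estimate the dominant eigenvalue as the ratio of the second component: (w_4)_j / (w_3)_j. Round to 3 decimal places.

w1 = Kv₀ = (-1, 35, 17)
w2 = Kw1 = (194, 292, 205)
w3 = Kw2 = (1353, 3359, 2798)
w4 = Kw3 = (16003, 38203, 26035)
Ratio at component: 38203 / 3359 = 11.373

λ ≈ 11.373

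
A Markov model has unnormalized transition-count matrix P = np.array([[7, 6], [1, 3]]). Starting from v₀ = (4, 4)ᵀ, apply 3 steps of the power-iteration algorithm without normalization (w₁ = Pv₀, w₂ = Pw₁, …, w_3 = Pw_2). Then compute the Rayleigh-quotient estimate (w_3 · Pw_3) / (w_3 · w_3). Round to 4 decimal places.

λ ≈ 8.1873

w1 = Pv₀ = (52, 16)
w2 = Pw1 = (460, 100)
w3 = Pw2 = (3820, 760)
Pw3 = (31300, 6100)
w3·Pw3 = 3820·31300 + 760·6100 = 124202000; w3·w3 = 3820·3820 + 760·760 = 15170000
λ ≈ 124202000/15170000 = 8.1873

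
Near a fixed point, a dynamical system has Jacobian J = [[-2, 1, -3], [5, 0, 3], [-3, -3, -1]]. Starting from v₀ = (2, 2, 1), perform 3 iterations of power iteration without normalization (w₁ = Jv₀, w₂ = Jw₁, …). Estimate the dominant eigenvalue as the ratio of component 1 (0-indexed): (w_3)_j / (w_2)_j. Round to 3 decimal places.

λ ≈ -4.328

w1 = Jv₀ = ((-2)·2 + 1·2 + (-3)·1; 5·2 + 0·2 + 3·1; (-3)·2 + (-3)·2 + (-1)·1) = (-5, 13, -13)
w2 = Jw1 = ((-2)·(-5) + 1·13 + (-3)·(-13); 5·(-5) + 0·13 + 3·(-13); (-3)·(-5) + (-3)·13 + (-1)·(-13)) = (62, -64, -11)
w3 = Jw2 = (-155, 277, 17)
Ratio at component: 277 / -64 = -4.328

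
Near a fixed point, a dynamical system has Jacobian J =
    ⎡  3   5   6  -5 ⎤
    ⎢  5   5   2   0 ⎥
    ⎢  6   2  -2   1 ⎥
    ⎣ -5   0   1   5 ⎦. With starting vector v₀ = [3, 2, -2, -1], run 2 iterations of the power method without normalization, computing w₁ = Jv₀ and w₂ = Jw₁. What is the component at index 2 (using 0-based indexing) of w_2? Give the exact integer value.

w1 = Jv₀ = (3·3 + 5·2 + 6·(-2) + (-5)·(-1); 5·3 + 5·2 + 2·(-2) + 0·(-1); 6·3 + 2·2 + (-2)·(-2) + 1·(-1); (-5)·3 + 0·2 + 1·(-2) + 5·(-1)) = (12, 21, 25, -22)
w2 = Jw1 = (3·12 + 5·21 + 6·25 + (-5)·(-22); 5·12 + 5·21 + 2·25 + 0·(-22); 6·12 + 2·21 + (-2)·25 + 1·(-22); (-5)·12 + 0·21 + 1·25 + 5·(-22)) = (401, 215, 42, -145)
The requested component of w2 is 42.

42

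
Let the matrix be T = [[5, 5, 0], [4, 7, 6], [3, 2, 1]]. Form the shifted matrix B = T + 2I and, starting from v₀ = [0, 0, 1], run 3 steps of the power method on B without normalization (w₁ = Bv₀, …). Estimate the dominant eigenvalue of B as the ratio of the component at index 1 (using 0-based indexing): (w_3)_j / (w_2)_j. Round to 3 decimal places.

μ ≈ 12.417

B = T + 2I has rows (7, 5, 0); (4, 9, 6); (3, 2, 3)
w1 = Bv₀ = (7·0 + 5·0 + 0·1; 4·0 + 9·0 + 6·1; 3·0 + 2·0 + 3·1) = (0, 6, 3)
w2 = Bw1 = (7·0 + 5·6 + 0·3; 4·0 + 9·6 + 6·3; 3·0 + 2·6 + 3·3) = (30, 72, 21)
w3 = Bw2 = (570, 894, 297)
Ratio: 894/72 = 12.417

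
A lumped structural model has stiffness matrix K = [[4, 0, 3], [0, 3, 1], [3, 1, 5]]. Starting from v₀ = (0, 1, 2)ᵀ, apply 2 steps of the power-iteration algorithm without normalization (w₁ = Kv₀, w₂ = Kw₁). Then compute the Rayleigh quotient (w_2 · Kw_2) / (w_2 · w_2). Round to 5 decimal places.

λ ≈ 7.61075

w1 = Kv₀ = (4·0 + 0·1 + 3·2; 0·0 + 3·1 + 1·2; 3·0 + 1·1 + 5·2) = (6, 5, 11)
w2 = Kw1 = (4·6 + 0·5 + 3·11; 0·6 + 3·5 + 1·11; 3·6 + 1·5 + 5·11) = (57, 26, 78)
Kw2 = (462, 156, 587)
w2·Kw2 = 57·462 + 26·156 + 78·587 = 76176; w2·w2 = 57·57 + 26·26 + 78·78 = 10009
λ ≈ 76176/10009 = 7.61075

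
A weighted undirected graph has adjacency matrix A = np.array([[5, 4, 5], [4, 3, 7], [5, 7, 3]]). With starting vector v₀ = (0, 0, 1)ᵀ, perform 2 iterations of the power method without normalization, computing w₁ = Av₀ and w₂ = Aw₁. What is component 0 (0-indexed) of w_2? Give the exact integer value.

w1 = Av₀ = (5·0 + 4·0 + 5·1; 4·0 + 3·0 + 7·1; 5·0 + 7·0 + 3·1) = (5, 7, 3)
w2 = Aw1 = (5·5 + 4·7 + 5·3; 4·5 + 3·7 + 7·3; 5·5 + 7·7 + 3·3) = (68, 62, 83)
The requested component of w2 is 68.

68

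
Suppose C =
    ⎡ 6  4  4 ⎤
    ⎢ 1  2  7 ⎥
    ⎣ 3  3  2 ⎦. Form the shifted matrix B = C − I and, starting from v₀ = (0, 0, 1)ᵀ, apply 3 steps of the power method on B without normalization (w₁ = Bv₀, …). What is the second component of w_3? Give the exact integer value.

B = C − I has rows (5, 4, 4); (1, 1, 7); (3, 3, 1)
w1 = Bv₀ = (4, 7, 1)
w2 = Bw1 = (52, 18, 34)
w3 = Bw2 = (468, 308, 244)
Requested component of w3: 308

308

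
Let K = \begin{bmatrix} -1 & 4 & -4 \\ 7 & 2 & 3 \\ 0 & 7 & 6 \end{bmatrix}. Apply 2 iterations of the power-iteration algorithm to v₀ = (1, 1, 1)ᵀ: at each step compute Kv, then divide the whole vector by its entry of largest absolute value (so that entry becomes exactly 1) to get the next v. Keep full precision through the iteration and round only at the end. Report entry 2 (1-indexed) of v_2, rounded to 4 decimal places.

0.3457

Kv0 = (-1.00000, 12.00000, 13.00000); divide by 13.00000 → v1 = (-0.07692, 0.92308, 1.00000)
Kv1 = (-0.23077, 4.30769, 12.46154); divide by 12.46154 → v2 = (-0.01852, 0.34568, 1.00000)
Requested entry of v2: 56/162 = 0.3457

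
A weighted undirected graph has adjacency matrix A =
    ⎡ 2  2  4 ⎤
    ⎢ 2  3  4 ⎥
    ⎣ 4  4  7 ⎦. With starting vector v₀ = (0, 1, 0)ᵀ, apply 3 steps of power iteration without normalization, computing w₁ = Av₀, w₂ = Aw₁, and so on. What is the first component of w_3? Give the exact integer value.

w1 = Av₀ = (2·0 + 2·1 + 4·0; 2·0 + 3·1 + 4·0; 4·0 + 4·1 + 7·0) = (2, 3, 4)
w2 = Aw1 = (2·2 + 2·3 + 4·4; 2·2 + 3·3 + 4·4; 4·2 + 4·3 + 7·4) = (26, 29, 48)
w3 = Aw2 = (302, 331, 556)
The requested component of w3 is 302.

302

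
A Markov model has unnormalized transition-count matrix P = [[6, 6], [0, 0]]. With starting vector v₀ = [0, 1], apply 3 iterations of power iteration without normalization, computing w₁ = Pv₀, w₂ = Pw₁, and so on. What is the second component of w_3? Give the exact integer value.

0

w1 = Pv₀ = (6·0 + 6·1; 0·0 + 0·1) = (6, 0)
w2 = Pw1 = (6·6 + 6·0; 0·6 + 0·0) = (36, 0)
w3 = Pw2 = (216, 0)
The requested component of w3 is 0.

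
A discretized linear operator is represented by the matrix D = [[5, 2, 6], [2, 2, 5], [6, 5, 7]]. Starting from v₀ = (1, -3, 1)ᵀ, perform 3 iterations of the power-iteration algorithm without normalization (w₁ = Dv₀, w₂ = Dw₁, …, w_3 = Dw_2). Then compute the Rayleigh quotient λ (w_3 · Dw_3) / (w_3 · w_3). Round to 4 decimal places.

14.2271

w1 = Dv₀ = (5, 1, -2)
w2 = Dw1 = (15, 2, 21)
w3 = Dw2 = (205, 139, 247)
Dw3 = (2785, 1923, 3654)
w3·Dw3 = 205·2785 + 139·1923 + 247·3654 = 1740760; w3·w3 = 205·205 + 139·139 + 247·247 = 122355
λ ≈ 1740760/122355 = 14.2271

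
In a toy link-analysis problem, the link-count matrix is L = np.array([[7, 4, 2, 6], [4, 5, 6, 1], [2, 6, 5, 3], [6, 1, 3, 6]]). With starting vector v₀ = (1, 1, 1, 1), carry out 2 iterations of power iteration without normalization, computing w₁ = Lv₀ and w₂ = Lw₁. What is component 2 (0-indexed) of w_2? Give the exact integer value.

w1 = Lv₀ = (7·1 + 4·1 + 2·1 + 6·1; 4·1 + 5·1 + 6·1 + 1·1; 2·1 + 6·1 + 5·1 + 3·1; 6·1 + 1·1 + 3·1 + 6·1) = (19, 16, 16, 16)
w2 = Lw1 = (7·19 + 4·16 + 2·16 + 6·16; 4·19 + 5·16 + 6·16 + 1·16; 2·19 + 6·16 + 5·16 + 3·16; 6·19 + 1·16 + 3·16 + 6·16) = (325, 268, 262, 274)
The requested component of w2 is 262.

262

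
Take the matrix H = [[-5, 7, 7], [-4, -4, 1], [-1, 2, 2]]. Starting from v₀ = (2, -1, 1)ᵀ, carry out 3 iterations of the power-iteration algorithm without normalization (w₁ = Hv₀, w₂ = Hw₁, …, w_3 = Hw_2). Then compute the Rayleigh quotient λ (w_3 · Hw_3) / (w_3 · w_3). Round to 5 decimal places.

w1 = Hv₀ = ((-5)·2 + 7·(-1) + 7·1; (-4)·2 + (-4)·(-1) + 1·1; (-1)·2 + 2·(-1) + 2·1) = (-10, -3, -2)
w2 = Hw1 = ((-5)·(-10) + 7·(-3) + 7·(-2); (-4)·(-10) + (-4)·(-3) + 1·(-2); (-1)·(-10) + 2·(-3) + 2·(-2)) = (15, 50, 0)
w3 = Hw2 = (275, -260, 85)
Hw3 = (-2600, 25, -625)
w3·Hw3 = 275·(-2600) + (-260)·25 + 85·(-625) = -774625; w3·w3 = 275·275 + (-260)·(-260) + 85·85 = 150450
λ ≈ -774625/150450 = -5.14872

-5.14872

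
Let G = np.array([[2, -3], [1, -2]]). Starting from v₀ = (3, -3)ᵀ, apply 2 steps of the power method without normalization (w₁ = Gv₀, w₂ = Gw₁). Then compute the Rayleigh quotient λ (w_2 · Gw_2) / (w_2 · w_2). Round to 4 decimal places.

w1 = Gv₀ = (2·3 + (-3)·(-3); 1·3 + (-2)·(-3)) = (15, 9)
w2 = Gw1 = (2·15 + (-3)·9; 1·15 + (-2)·9) = (3, -3)
Gw2 = (15, 9)
w2·Gw2 = 3·15 + (-3)·9 = 18; w2·w2 = 3·3 + (-3)·(-3) = 18
λ ≈ 18/18 = 1.0000

1.0000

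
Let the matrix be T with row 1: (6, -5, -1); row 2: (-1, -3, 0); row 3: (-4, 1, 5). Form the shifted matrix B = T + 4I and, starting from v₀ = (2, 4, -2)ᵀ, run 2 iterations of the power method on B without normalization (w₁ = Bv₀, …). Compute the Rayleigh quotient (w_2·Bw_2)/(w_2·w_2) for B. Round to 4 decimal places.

9.7895

B = T + 4I has rows (10, -5, -1); (-1, 1, 0); (-4, 1, 9)
w1 = Bv₀ = (10·2 + (-5)·4 + (-1)·(-2); (-1)·2 + 1·4 + 0·(-2); (-4)·2 + 1·4 + 9·(-2)) = (2, 2, -22)
w2 = Bw1 = (10·2 + (-5)·2 + (-1)·(-22); (-1)·2 + 1·2 + 0·(-22); (-4)·2 + 1·2 + 9·(-22)) = (32, 0, -204)
Bw2 = (524, -32, -1964)
w2·Bw2 = 417424; w2·w2 = 42640; μ ≈ 417424/42640 = 9.7895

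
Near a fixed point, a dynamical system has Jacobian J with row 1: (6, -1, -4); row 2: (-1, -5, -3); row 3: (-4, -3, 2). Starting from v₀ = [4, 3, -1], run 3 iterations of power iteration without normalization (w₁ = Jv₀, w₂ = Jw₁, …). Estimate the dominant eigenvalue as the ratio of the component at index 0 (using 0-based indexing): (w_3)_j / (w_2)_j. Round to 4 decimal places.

w1 = Jv₀ = (6·4 + (-1)·3 + (-4)·(-1); (-1)·4 + (-5)·3 + (-3)·(-1); (-4)·4 + (-3)·3 + 2·(-1)) = (25, -16, -27)
w2 = Jw1 = (6·25 + (-1)·(-16) + (-4)·(-27); (-1)·25 + (-5)·(-16) + (-3)·(-27); (-4)·25 + (-3)·(-16) + 2·(-27)) = (274, 136, -106)
w3 = Jw2 = (1932, -636, -1716)
Ratio at component: 1932 / 274 = 7.0511

λ ≈ 7.0511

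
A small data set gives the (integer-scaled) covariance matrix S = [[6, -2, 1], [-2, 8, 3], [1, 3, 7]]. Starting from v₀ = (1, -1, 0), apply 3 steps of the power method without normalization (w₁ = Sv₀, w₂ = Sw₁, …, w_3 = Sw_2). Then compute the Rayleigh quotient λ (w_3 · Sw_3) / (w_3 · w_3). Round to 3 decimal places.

w1 = Sv₀ = (6·1 + (-2)·(-1) + 1·0; (-2)·1 + 8·(-1) + 3·0; 1·1 + 3·(-1) + 7·0) = (8, -10, -2)
w2 = Sw1 = (6·8 + (-2)·(-10) + 1·(-2); (-2)·8 + 8·(-10) + 3·(-2); 1·8 + 3·(-10) + 7·(-2)) = (66, -102, -36)
w3 = Sw2 = (564, -1056, -492)
Sw3 = (5004, -11052, -6048)
w3·Sw3 = 564·5004 + (-1056)·(-11052) + (-492)·(-6048) = 17468784; w3·w3 = 564·564 + (-1056)·(-1056) + (-492)·(-492) = 1675296
λ ≈ 17468784/1675296 = 10.427

λ ≈ 10.427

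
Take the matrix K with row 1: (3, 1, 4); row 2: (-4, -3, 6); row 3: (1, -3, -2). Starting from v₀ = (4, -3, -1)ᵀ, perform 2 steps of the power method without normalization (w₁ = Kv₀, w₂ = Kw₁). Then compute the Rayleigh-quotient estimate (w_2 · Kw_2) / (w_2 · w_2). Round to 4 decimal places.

w1 = Kv₀ = (3·4 + 1·(-3) + 4·(-1); (-4)·4 + (-3)·(-3) + 6·(-1); 1·4 + (-3)·(-3) + (-2)·(-1)) = (5, -13, 15)
w2 = Kw1 = (3·5 + 1·(-13) + 4·15; (-4)·5 + (-3)·(-13) + 6·15; 1·5 + (-3)·(-13) + (-2)·15) = (62, 109, 14)
Kw2 = (351, -491, -293)
w2·Kw2 = 62·351 + 109·(-491) + 14·(-293) = -35859; w2·w2 = 62·62 + 109·109 + 14·14 = 15921
λ ≈ -35859/15921 = -2.2523

λ ≈ -2.2523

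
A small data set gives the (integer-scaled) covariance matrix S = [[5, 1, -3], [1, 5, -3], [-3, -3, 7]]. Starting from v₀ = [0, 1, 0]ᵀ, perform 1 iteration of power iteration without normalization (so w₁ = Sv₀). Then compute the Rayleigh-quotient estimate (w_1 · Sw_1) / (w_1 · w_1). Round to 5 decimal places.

λ ≈ 8.88571

w1 = Sv₀ = (5·0 + 1·1 + (-3)·0; 1·0 + 5·1 + (-3)·0; (-3)·0 + (-3)·1 + 7·0) = (1, 5, -3)
Sw1 = (19, 35, -39)
w1·Sw1 = 1·19 + 5·35 + (-3)·(-39) = 311; w1·w1 = 1·1 + 5·5 + (-3)·(-3) = 35
λ ≈ 311/35 = 8.88571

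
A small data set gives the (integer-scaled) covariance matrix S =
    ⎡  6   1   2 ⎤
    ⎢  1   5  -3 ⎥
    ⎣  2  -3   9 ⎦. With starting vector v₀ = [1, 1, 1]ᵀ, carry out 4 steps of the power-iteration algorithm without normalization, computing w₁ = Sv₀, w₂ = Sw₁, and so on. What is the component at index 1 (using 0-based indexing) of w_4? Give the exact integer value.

w1 = Sv₀ = (6·1 + 1·1 + 2·1; 1·1 + 5·1 + (-3)·1; 2·1 + (-3)·1 + 9·1) = (9, 3, 8)
w2 = Sw1 = (6·9 + 1·3 + 2·8; 1·9 + 5·3 + (-3)·8; 2·9 + (-3)·3 + 9·8) = (73, 0, 81)
w3 = Sw2 = (600, -170, 875)
w4 = Sw3 = (5180, -2875, 9585)
The requested component of w4 is -2875.

-2875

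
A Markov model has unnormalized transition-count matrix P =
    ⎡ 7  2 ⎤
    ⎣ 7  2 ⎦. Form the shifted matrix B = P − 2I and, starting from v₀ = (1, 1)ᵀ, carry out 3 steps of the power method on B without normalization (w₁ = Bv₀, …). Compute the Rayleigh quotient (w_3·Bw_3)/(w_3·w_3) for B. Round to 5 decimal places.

B = P − 2I has rows (5, 2); (7, 0)
w1 = Bv₀ = (5·1 + 2·1; 7·1 + 0·1) = (7, 7)
w2 = Bw1 = (5·7 + 2·7; 7·7 + 0·7) = (49, 49)
w3 = Bw2 = (343, 343)
Bw3 = (2401, 2401)
w3·Bw3 = 1647086; w3·w3 = 235298; μ ≈ 1647086/235298 = 7.00000

7.00000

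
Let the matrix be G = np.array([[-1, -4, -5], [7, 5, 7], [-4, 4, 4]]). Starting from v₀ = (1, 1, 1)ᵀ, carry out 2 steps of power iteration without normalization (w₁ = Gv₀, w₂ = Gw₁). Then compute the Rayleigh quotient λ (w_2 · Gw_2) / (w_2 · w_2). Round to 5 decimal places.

8.75149

w1 = Gv₀ = (-10, 19, 4)
w2 = Gw1 = (-86, 53, 132)
Gw2 = (-786, 587, 1084)
w2·Gw2 = (-86)·(-786) + 53·587 + 132·1084 = 241795; w2·w2 = (-86)·(-86) + 53·53 + 132·132 = 27629
λ ≈ 241795/27629 = 8.75149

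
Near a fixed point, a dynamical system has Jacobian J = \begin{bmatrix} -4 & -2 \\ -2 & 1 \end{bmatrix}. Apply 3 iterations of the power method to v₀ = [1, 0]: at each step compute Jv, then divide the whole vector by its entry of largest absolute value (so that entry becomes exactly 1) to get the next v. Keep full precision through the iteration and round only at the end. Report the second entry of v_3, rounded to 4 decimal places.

0.3696

Jv0 = (-4.00000, -2.00000); divide by -4.00000 → v1 = (1.00000, 0.50000)
Jv1 = (-5.00000, -1.50000); divide by -5.00000 → v2 = (1.00000, 0.30000)
Jv2 = (-4.60000, -1.70000); divide by -4.60000 → v3 = (1.00000, 0.36957)
Requested entry of v3: -34/-92 = 0.3696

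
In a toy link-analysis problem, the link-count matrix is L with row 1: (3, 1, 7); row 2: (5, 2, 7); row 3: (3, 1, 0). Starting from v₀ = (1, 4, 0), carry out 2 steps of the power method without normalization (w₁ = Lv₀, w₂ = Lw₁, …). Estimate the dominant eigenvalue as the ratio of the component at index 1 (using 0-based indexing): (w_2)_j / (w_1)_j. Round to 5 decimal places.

λ ≈ 8.46154

w1 = Lv₀ = (3·1 + 1·4 + 7·0; 5·1 + 2·4 + 7·0; 3·1 + 1·4 + 0·0) = (7, 13, 7)
w2 = Lw1 = (3·7 + 1·13 + 7·7; 5·7 + 2·13 + 7·7; 3·7 + 1·13 + 0·7) = (83, 110, 34)
Ratio at component: 110 / 13 = 8.46154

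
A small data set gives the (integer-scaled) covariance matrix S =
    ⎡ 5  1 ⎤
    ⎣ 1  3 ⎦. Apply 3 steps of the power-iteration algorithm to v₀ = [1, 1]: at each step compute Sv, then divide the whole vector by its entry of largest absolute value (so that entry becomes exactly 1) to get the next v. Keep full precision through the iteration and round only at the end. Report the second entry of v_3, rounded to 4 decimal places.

0.4681

Sv0 = (6.00000, 4.00000); divide by 6.00000 → v1 = (1.00000, 0.66667)
Sv1 = (5.66667, 3.00000); divide by 5.66667 → v2 = (1.00000, 0.52941)
Sv2 = (5.52941, 2.58824); divide by 5.52941 → v3 = (1.00000, 0.46809)
Requested entry of v3: 88/188 = 0.4681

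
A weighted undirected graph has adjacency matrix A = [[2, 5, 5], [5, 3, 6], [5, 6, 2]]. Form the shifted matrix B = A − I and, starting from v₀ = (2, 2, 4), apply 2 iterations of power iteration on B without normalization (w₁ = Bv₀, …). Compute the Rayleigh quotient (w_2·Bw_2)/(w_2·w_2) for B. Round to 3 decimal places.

B = A − I has rows (1, 5, 5); (5, 2, 6); (5, 6, 1)
w1 = Bv₀ = (1·2 + 5·2 + 5·4; 5·2 + 2·2 + 6·4; 5·2 + 6·2 + 1·4) = (32, 38, 26)
w2 = Bw1 = (1·32 + 5·38 + 5·26; 5·32 + 2·38 + 6·26; 5·32 + 6·38 + 1·26) = (352, 392, 414)
Bw2 = (4382, 5028, 4526)
w2·Bw2 = 5387204; w2·w2 = 448964; μ ≈ 5387204/448964 = 11.999

μ ≈ 11.999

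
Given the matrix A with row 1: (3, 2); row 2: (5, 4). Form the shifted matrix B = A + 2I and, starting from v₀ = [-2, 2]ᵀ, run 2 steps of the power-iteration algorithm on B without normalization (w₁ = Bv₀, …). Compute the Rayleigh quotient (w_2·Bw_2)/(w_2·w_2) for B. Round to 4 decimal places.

μ ≈ 8.6000

B = A + 2I has rows (5, 2); (5, 6)
w1 = Bv₀ = (5·(-2) + 2·2; 5·(-2) + 6·2) = (-6, 2)
w2 = Bw1 = (5·(-6) + 2·2; 5·(-6) + 6·2) = (-26, -18)
Bw2 = (-166, -238)
w2·Bw2 = 8600; w2·w2 = 1000; μ ≈ 8600/1000 = 8.6000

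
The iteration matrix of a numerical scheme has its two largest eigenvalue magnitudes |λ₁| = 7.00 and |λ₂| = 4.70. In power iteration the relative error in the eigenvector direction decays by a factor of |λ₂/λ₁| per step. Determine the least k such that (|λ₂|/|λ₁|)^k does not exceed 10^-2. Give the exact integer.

|λ₂/λ₁| = 4.70/7.00 = 0.67143
Need k ≥ ln(10^-2) / ln(0.67143) = -4.6052 / -0.3983 ≈ 11.561
Smallest integer k satisfying the bound: 12

12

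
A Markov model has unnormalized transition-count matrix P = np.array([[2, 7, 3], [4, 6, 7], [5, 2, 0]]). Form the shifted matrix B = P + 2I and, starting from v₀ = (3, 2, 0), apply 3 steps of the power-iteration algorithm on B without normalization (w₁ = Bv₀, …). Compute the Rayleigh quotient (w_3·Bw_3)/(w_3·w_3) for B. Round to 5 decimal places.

B = P + 2I has rows (4, 7, 3); (4, 8, 7); (5, 2, 2)
w1 = Bv₀ = (26, 28, 19)
w2 = Bw1 = (357, 461, 224)
w3 = Bw2 = (5327, 6684, 3155)
Bw3 = (77561, 96865, 46313)
w3·Bw3 = 1206730622; w3·w3 = 83006810; μ ≈ 1206730622/83006810 = 14.53773

14.53773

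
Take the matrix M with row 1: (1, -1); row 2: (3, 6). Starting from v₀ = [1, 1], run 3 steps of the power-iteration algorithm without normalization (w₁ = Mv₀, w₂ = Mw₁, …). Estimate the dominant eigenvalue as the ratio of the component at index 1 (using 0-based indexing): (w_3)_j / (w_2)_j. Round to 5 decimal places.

5.50000

w1 = Mv₀ = (1·1 + (-1)·1; 3·1 + 6·1) = (0, 9)
w2 = Mw1 = (1·0 + (-1)·9; 3·0 + 6·9) = (-9, 54)
w3 = Mw2 = (-63, 297)
Ratio at component: 297 / 54 = 5.50000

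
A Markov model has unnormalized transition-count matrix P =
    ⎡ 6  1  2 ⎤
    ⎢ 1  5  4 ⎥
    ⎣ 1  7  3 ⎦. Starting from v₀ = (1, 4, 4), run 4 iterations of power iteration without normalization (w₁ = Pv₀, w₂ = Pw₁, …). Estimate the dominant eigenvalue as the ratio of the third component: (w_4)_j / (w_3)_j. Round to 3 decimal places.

w1 = Pv₀ = (6·1 + 1·4 + 2·4; 1·1 + 5·4 + 4·4; 1·1 + 7·4 + 3·4) = (18, 37, 41)
w2 = Pw1 = (6·18 + 1·37 + 2·41; 1·18 + 5·37 + 4·41; 1·18 + 7·37 + 3·41) = (227, 367, 400)
w3 = Pw2 = (2529, 3662, 3996)
w4 = Pw3 = (26828, 36823, 40151)
Ratio at component: 40151 / 3996 = 10.048

λ ≈ 10.048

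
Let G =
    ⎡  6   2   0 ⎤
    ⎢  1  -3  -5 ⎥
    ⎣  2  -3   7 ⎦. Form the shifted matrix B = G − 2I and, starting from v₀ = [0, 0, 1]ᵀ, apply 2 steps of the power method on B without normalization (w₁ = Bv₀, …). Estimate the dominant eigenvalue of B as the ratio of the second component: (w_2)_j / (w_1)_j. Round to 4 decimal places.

μ ≈ 0.0000

B = G − 2I has rows (4, 2, 0); (1, -5, -5); (2, -3, 5)
w1 = Bv₀ = (4·0 + 2·0 + 0·1; 1·0 + (-5)·0 + (-5)·1; 2·0 + (-3)·0 + 5·1) = (0, -5, 5)
w2 = Bw1 = (4·0 + 2·(-5) + 0·5; 1·0 + (-5)·(-5) + (-5)·5; 2·0 + (-3)·(-5) + 5·5) = (-10, 0, 40)
Ratio: 0/-5 = 0.0000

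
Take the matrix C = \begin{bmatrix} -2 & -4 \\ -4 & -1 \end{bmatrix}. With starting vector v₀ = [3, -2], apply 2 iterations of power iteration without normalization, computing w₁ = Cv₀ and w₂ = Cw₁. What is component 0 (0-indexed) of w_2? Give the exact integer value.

36

w1 = Cv₀ = ((-2)·3 + (-4)·(-2); (-4)·3 + (-1)·(-2)) = (2, -10)
w2 = Cw1 = ((-2)·2 + (-4)·(-10); (-4)·2 + (-1)·(-10)) = (36, 2)
The requested component of w2 is 36.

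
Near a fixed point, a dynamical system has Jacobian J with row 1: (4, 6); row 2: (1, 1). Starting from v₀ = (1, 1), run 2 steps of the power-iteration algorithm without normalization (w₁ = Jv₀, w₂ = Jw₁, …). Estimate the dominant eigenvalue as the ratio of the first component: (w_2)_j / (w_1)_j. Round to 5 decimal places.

5.20000

w1 = Jv₀ = (4·1 + 6·1; 1·1 + 1·1) = (10, 2)
w2 = Jw1 = (4·10 + 6·2; 1·10 + 1·2) = (52, 12)
Ratio at component: 52 / 10 = 5.20000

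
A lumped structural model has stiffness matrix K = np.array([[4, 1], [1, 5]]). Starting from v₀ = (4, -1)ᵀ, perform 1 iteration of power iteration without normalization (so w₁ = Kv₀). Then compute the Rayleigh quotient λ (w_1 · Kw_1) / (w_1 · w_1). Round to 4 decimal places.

w1 = Kv₀ = (15, -1)
Kw1 = (59, 10)
w1·Kw1 = 15·59 + (-1)·10 = 875; w1·w1 = 15·15 + (-1)·(-1) = 226
λ ≈ 875/226 = 3.8717

3.8717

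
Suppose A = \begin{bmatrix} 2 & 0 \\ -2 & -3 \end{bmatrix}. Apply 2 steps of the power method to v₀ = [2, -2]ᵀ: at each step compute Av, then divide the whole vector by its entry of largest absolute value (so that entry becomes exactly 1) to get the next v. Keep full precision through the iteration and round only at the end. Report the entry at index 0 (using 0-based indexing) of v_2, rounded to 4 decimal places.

-0.5714

Av0 = (4.00000, 2.00000); divide by 4.00000 → v1 = (1.00000, 0.50000)
Av1 = (2.00000, -3.50000); divide by -3.50000 → v2 = (-0.57143, 1.00000)
Requested entry of v2: 8/-14 = -0.5714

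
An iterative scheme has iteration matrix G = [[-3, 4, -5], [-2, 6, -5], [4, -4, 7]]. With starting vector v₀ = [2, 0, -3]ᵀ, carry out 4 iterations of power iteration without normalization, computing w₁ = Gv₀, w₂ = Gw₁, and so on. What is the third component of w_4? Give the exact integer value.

w1 = Gv₀ = ((-3)·2 + 4·0 + (-5)·(-3); (-2)·2 + 6·0 + (-5)·(-3); 4·2 + (-4)·0 + 7·(-3)) = (9, 11, -13)
w2 = Gw1 = ((-3)·9 + 4·11 + (-5)·(-13); (-2)·9 + 6·11 + (-5)·(-13); 4·9 + (-4)·11 + 7·(-13)) = (82, 113, -99)
w3 = Gw2 = (701, 1009, -817)
w4 = Gw3 = (6018, 8737, -6951)
The requested component of w4 is -6951.

-6951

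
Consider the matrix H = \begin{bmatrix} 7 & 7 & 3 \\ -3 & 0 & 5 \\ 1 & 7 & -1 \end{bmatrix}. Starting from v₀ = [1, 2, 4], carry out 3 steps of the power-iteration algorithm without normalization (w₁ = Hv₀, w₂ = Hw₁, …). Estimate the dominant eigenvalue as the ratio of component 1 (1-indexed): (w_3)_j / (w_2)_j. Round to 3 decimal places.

w1 = Hv₀ = (33, 17, 11)
w2 = Hw1 = (383, -44, 141)
w3 = Hw2 = (2796, -444, -66)
Ratio at component: 2796 / 383 = 7.300

λ ≈ 7.300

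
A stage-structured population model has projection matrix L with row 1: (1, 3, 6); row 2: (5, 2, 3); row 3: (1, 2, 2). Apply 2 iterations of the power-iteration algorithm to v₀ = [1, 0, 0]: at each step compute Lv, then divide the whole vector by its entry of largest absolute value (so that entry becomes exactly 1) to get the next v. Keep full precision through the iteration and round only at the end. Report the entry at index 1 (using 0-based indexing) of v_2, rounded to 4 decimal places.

Lv0 = (1.00000, 5.00000, 1.00000); divide by 5.00000 → v1 = (0.20000, 1.00000, 0.20000)
Lv1 = (4.40000, 3.60000, 2.60000); divide by 4.40000 → v2 = (1.00000, 0.81818, 0.59091)
Requested entry of v2: 18/22 = 0.8182

0.8182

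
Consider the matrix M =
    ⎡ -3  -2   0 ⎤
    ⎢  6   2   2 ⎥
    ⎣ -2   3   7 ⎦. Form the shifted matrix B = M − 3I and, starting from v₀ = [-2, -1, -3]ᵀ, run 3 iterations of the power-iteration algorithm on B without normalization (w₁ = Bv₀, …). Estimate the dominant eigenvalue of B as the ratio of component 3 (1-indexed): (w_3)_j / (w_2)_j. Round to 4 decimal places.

1.2602

B = M − 3I has rows (-6, -2, 0); (6, -1, 2); (-2, 3, 4)
w1 = Bv₀ = (14, -17, -11)
w2 = Bw1 = (-50, 79, -123)
w3 = Bw2 = (142, -625, -155)
Ratio: -155/-123 = 1.2602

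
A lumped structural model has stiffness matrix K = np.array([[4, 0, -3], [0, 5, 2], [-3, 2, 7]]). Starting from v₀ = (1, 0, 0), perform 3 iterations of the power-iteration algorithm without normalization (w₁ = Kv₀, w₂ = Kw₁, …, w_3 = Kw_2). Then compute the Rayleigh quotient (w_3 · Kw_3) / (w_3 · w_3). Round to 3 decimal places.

w1 = Kv₀ = (4·1 + 0·0 + (-3)·0; 0·1 + 5·0 + 2·0; (-3)·1 + 2·0 + 7·0) = (4, 0, -3)
w2 = Kw1 = (4·4 + 0·0 + (-3)·(-3); 0·4 + 5·0 + 2·(-3); (-3)·4 + 2·0 + 7·(-3)) = (25, -6, -33)
w3 = Kw2 = (199, -96, -318)
Kw3 = (1750, -1116, -3015)
w3·Kw3 = 199·1750 + (-96)·(-1116) + (-318)·(-3015) = 1414156; w3·w3 = 199·199 + (-96)·(-96) + (-318)·(-318) = 149941
λ ≈ 1414156/149941 = 9.431

λ ≈ 9.431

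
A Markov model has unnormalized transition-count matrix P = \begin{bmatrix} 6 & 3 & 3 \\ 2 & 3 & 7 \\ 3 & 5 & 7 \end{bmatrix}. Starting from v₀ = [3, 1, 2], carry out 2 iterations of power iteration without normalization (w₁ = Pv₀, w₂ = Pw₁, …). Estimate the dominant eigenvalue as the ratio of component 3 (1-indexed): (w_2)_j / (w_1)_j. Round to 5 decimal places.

w1 = Pv₀ = (6·3 + 3·1 + 3·2; 2·3 + 3·1 + 7·2; 3·3 + 5·1 + 7·2) = (27, 23, 28)
w2 = Pw1 = (6·27 + 3·23 + 3·28; 2·27 + 3·23 + 7·28; 3·27 + 5·23 + 7·28) = (315, 319, 392)
Ratio at component: 392 / 28 = 14.00000

λ ≈ 14.00000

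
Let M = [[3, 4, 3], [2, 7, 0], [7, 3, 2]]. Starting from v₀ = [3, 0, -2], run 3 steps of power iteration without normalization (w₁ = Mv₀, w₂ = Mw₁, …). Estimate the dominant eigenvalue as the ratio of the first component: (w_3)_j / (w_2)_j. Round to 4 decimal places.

w1 = Mv₀ = (3·3 + 4·0 + 3·(-2); 2·3 + 7·0 + 0·(-2); 7·3 + 3·0 + 2·(-2)) = (3, 6, 17)
w2 = Mw1 = (3·3 + 4·6 + 3·17; 2·3 + 7·6 + 0·17; 7·3 + 3·6 + 2·17) = (84, 48, 73)
w3 = Mw2 = (663, 504, 878)
Ratio at component: 663 / 84 = 7.8929

7.8929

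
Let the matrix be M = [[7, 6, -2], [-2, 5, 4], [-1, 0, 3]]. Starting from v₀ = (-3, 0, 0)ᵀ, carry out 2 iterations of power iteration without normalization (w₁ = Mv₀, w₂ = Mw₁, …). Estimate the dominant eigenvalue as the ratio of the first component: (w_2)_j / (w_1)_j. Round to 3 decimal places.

w1 = Mv₀ = (-21, 6, 3)
w2 = Mw1 = (-117, 84, 30)
Ratio at component: -117 / -21 = 5.571

5.571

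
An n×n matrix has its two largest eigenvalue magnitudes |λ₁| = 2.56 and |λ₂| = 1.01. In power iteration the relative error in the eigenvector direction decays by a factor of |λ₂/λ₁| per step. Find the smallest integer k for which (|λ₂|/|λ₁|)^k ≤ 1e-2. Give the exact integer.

5

|λ₂/λ₁| = 1.01/2.56 = 0.39453
Need k ≥ ln(1e-2) / ln(0.39453) = -4.6052 / -0.9301 ≈ 4.951
Smallest integer k satisfying the bound: 5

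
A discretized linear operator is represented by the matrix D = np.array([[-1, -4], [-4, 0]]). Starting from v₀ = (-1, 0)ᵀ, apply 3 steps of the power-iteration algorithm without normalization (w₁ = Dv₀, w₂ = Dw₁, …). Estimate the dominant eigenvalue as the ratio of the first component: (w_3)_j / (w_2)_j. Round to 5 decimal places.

λ ≈ -1.94118

w1 = Dv₀ = ((-1)·(-1) + (-4)·0; (-4)·(-1) + 0·0) = (1, 4)
w2 = Dw1 = ((-1)·1 + (-4)·4; (-4)·1 + 0·4) = (-17, -4)
w3 = Dw2 = (33, 68)
Ratio at component: 33 / -17 = -1.94118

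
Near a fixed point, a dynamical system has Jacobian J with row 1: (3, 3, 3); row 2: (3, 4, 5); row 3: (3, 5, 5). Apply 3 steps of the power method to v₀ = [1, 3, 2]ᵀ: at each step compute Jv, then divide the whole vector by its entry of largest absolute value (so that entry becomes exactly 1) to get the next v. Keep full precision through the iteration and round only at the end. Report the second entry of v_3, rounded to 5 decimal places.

Jv0 = (18.000000, 25.000000, 28.000000); divide by 28.000000 → v1 = (0.642857, 0.892857, 1.000000)
Jv1 = (7.607143, 10.500000, 11.392857); divide by 11.392857 → v2 = (0.667712, 0.921630, 1.000000)
Jv2 = (7.768025, 10.689655, 11.611285); divide by 11.611285 → v3 = (0.669006, 0.920626, 1.000000)
Requested entry of v3: 3410/3704 = 0.92063

0.92063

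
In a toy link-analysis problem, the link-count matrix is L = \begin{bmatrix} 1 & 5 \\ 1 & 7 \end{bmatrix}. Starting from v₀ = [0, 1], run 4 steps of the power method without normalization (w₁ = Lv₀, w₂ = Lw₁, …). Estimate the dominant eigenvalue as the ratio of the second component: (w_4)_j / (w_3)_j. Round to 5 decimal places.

7.74163

w1 = Lv₀ = (1·0 + 5·1; 1·0 + 7·1) = (5, 7)
w2 = Lw1 = (1·5 + 5·7; 1·5 + 7·7) = (40, 54)
w3 = Lw2 = (310, 418)
w4 = Lw3 = (2400, 3236)
Ratio at component: 3236 / 418 = 7.74163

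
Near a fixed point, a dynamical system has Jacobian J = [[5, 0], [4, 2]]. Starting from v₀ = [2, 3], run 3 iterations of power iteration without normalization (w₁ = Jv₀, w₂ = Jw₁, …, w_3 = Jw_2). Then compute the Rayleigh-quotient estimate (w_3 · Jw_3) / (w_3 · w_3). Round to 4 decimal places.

w1 = Jv₀ = (5·2 + 0·3; 4·2 + 2·3) = (10, 14)
w2 = Jw1 = (5·10 + 0·14; 4·10 + 2·14) = (50, 68)
w3 = Jw2 = (250, 336)
Jw3 = (1250, 1672)
w3·Jw3 = 250·1250 + 336·1672 = 874292; w3·w3 = 250·250 + 336·336 = 175396
λ ≈ 874292/175396 = 4.9847

4.9847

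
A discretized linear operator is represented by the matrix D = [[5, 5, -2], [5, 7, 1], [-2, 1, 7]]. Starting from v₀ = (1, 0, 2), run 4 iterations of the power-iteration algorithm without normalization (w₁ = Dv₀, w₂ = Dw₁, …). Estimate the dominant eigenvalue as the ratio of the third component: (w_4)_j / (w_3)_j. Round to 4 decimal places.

w1 = Dv₀ = (1, 7, 12)
w2 = Dw1 = (16, 66, 89)
w3 = Dw2 = (232, 631, 657)
w4 = Dw3 = (3001, 6234, 4766)
Ratio at component: 4766 / 657 = 7.2542

7.2542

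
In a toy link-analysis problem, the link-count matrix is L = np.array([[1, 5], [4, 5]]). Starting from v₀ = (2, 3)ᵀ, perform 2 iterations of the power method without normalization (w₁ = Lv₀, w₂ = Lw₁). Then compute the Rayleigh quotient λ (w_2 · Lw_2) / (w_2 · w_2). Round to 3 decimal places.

λ ≈ 7.901

w1 = Lv₀ = (1·2 + 5·3; 4·2 + 5·3) = (17, 23)
w2 = Lw1 = (1·17 + 5·23; 4·17 + 5·23) = (132, 183)
Lw2 = (1047, 1443)
w2·Lw2 = 132·1047 + 183·1443 = 402273; w2·w2 = 132·132 + 183·183 = 50913
λ ≈ 402273/50913 = 7.901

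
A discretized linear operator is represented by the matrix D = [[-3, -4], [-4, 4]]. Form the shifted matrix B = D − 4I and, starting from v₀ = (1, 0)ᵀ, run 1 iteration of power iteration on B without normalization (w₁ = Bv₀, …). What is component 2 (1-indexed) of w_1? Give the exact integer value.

-4

B = D − 4I has rows (-7, -4); (-4, 0)
w1 = Bv₀ = (-7, -4)
Requested component of w1: -4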